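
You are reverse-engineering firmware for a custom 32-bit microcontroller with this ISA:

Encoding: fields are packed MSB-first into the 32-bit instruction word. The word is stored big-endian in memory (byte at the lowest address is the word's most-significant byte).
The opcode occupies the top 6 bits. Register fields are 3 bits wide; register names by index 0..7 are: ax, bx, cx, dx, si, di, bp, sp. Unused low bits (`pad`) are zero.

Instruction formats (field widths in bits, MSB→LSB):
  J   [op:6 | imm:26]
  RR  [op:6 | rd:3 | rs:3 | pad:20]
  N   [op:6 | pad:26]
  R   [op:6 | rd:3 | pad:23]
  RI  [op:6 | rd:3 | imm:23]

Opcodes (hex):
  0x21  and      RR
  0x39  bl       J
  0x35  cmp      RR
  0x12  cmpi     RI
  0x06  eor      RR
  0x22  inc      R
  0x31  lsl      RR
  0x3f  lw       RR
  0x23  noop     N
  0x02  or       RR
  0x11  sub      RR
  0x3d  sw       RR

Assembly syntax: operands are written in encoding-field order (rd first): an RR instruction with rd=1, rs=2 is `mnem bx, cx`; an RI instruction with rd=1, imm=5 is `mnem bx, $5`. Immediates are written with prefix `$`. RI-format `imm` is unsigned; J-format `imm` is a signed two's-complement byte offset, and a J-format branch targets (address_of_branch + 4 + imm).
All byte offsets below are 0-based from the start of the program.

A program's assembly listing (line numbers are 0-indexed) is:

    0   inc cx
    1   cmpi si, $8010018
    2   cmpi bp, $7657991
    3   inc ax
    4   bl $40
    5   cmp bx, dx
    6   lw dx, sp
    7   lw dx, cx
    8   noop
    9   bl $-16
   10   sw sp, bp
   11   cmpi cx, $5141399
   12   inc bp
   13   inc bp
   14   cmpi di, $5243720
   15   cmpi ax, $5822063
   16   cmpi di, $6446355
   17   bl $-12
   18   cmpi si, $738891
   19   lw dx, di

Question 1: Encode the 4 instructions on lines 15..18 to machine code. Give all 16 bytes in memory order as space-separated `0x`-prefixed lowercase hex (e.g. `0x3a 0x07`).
line 15 (cmpi): pack op=0x12:6|rd=0:3|imm=5822063:23 = 0x4858d66f; big→ 48 58 d6 6f
line 16 (cmpi): pack op=0x12:6|rd=5:3|imm=6446355:23 = 0x4ae25d13; big→ 4a e2 5d 13
line 17 (bl): pack op=0x39:6|imm=-12:26 = 0xe7fffff4; big→ e7 ff ff f4
line 18 (cmpi): pack op=0x12:6|rd=4:3|imm=738891:23 = 0x4a0b464b; big→ 4a 0b 46 4b

0x48 0x58 0xd6 0x6f 0x4a 0xe2 0x5d 0x13 0xe7 0xff 0xff 0xf4 0x4a 0x0b 0x46 0x4b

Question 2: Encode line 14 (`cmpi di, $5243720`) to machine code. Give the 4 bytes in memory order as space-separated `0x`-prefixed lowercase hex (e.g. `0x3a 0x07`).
14. cmpi fields op=0x12:6|rd=5:3|imm=5243720:23 → word 4ad00348h → 4a d0 03 48

0x4a 0xd0 0x03 0x48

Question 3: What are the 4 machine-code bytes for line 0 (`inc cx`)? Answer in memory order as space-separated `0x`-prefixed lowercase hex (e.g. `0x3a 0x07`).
line 0 (inc): pack op=0x22:6|rd=2:3|pad=0:23 = 0x89000000; big→ 89 00 00 00

0x89 0x00 0x00 0x00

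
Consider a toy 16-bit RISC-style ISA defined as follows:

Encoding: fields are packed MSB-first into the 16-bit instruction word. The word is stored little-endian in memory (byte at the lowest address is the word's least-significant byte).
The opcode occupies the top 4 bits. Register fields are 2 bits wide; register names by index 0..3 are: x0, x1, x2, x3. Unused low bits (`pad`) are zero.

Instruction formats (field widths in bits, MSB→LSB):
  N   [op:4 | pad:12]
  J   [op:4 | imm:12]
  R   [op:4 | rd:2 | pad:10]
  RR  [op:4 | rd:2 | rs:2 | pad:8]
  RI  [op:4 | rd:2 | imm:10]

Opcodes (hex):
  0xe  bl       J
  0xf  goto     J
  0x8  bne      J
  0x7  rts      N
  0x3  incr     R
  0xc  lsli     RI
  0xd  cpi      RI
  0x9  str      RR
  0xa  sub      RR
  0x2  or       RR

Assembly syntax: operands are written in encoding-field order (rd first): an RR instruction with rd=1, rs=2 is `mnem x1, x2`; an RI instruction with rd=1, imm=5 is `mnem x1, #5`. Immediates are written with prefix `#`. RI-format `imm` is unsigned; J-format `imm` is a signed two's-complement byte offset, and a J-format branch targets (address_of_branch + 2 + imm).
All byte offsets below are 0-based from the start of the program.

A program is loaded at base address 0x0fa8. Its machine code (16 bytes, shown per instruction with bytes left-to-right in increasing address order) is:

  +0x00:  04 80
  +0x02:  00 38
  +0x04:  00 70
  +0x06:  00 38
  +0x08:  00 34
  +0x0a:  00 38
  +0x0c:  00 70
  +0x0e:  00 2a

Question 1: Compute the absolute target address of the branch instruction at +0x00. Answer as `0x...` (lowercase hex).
off 0x00: read 04 80 as little → 0x8004
  op=0x8004>>12=0x8 ⇒ bne (J)
  [11:0] imm=4 = #4
  target = base 0x0fa8 + off 0x00 + 2 + imm 4 = 0x0fae

0x0fae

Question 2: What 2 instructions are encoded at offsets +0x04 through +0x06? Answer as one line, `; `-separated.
[04] 00 70 → 0x7000
  top 4b → 0x7 → rts [N]
[06] 00 38 → 0x3800
  top 4b → 0x3 → incr [R]
  rd: (w>>10)&0x3=0x2 → x2

rts; incr x2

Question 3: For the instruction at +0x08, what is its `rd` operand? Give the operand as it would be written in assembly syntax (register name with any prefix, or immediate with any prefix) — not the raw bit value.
x1

[08] 00 34 → 0x3400
  top 4b → 0x3 → incr [R]
  rd@[11:10]=0x1 ⇒ x1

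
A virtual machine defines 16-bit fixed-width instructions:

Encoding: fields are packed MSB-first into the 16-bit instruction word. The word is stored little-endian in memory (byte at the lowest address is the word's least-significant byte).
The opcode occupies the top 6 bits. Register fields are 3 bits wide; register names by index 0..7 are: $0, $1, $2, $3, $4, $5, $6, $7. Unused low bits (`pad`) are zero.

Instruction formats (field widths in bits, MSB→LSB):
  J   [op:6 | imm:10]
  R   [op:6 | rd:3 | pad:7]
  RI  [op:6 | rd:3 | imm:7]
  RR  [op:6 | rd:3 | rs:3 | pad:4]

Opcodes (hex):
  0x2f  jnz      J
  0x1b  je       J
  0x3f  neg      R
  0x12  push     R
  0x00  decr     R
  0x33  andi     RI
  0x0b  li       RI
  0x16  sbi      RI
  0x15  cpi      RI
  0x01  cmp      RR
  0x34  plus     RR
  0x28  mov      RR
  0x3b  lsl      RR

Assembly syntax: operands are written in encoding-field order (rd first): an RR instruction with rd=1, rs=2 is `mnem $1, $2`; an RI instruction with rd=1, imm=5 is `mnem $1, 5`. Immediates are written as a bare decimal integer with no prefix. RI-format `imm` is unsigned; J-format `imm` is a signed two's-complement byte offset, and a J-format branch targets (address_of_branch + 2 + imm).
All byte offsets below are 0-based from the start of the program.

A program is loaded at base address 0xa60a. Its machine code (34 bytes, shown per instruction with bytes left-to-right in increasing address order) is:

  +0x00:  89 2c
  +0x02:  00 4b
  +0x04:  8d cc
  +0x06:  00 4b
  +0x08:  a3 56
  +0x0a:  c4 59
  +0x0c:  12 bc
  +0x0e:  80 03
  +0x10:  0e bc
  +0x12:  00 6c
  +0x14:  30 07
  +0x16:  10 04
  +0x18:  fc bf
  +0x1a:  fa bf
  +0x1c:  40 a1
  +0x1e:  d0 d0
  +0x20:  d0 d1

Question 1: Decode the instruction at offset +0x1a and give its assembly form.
+0x1a: fa bf ⇒ word 0xbffa (little)
  op=0xbffa>>10=0x2f ⇒ jnz (J)
  imm@[9:0]=0x3fa (s10→-6) ⇒ -6

jnz -6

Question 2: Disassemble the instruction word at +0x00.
li $1, 9

[00] 89 2c → 0x2c89
  op=0x2c89>>10=0xb ⇒ li (RI)
  rd: (w>>7)&0x7=0x1 → $1
  imm: (w>>0)&0x7f=0x9 → 9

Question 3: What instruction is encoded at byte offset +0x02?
push $6

off 0x02: read 00 4b as little → 0x4b00
  top 6b → 0x12 → push [R]
  rd: (w>>7)&0x7=0x6 → $6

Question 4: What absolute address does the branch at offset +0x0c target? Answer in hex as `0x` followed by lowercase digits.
+0x0c: 12 bc ⇒ word 0xbc12 (little)
  opcode bits[15:10]=0x2f: jnz/J
  imm: (w>>0)&0x3ff=0x12 → 18
  target = base 0xa60a + off 0x0c + 2 + imm 18 = 0xa62a

0xa62a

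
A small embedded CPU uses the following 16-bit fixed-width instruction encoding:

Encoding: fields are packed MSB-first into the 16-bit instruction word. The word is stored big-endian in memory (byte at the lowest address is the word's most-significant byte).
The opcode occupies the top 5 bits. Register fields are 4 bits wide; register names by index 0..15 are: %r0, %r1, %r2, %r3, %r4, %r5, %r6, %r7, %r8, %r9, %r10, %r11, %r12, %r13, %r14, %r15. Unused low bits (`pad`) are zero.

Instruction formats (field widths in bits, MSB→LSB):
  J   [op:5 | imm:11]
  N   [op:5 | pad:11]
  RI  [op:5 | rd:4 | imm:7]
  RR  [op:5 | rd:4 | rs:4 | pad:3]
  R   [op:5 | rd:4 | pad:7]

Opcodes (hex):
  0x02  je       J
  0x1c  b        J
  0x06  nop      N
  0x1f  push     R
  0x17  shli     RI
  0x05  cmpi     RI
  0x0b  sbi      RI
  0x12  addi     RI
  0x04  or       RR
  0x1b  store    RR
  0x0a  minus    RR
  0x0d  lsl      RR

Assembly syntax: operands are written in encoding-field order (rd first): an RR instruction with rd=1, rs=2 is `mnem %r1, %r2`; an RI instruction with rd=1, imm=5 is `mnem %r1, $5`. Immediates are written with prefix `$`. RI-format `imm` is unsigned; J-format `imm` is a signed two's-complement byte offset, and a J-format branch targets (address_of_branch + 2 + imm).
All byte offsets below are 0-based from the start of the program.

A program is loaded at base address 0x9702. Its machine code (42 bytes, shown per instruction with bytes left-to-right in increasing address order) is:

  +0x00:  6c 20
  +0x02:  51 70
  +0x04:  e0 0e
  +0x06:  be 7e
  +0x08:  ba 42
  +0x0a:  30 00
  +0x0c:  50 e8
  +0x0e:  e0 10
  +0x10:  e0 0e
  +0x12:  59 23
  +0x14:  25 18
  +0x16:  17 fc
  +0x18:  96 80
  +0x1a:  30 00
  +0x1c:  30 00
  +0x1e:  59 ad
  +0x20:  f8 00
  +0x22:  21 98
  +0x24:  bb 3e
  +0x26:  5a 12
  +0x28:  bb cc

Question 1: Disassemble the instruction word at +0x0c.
minus %r1, %r13

@+0c  big-endian(50 e8) = 0x50e8
  opcode bits[15:11]=0xa: minus/RR
  rd: (w>>7)&0xf=0x1 → %r1
  rs: (w>>3)&0xf=0xd → %r13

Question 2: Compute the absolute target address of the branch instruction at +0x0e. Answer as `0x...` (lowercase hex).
@+0e  big-endian(e0 10) = 0xe010
  top 5b → 0x1c → b [J]
  [10:0] imm=16 = $16
  target = base 0x9702 + off 0x0e + 2 + imm 16 = 0x9722

0x9722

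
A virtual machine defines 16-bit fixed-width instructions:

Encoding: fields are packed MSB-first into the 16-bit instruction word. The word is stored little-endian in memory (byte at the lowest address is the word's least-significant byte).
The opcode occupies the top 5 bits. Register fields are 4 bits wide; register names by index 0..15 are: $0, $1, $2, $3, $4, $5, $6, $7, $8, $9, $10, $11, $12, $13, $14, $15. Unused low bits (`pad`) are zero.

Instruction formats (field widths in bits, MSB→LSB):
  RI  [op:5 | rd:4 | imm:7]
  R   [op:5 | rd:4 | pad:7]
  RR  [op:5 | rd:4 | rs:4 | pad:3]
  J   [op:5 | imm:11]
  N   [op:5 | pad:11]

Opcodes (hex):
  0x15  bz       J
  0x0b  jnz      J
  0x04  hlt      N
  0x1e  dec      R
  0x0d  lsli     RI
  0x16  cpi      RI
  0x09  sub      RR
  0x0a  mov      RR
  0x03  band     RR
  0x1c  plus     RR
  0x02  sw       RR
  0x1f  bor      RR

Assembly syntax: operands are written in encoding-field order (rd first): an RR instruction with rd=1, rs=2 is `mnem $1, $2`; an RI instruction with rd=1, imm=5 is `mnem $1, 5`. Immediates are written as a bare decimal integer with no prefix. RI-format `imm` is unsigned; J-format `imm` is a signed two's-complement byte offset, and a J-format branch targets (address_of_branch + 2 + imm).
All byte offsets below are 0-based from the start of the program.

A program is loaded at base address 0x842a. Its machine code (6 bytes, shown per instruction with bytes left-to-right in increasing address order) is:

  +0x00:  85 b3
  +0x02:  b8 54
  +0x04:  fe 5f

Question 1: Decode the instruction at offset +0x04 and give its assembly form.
off 0x04: read fe 5f as little → 0x5ffe
  op=0x5ffe>>11=0xb ⇒ jnz (J)
  imm@[10:0]=0x7fe (s11→-2) ⇒ -2

jnz -2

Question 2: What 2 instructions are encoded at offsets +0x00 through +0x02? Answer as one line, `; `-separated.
cpi $7, 5; mov $9, $7

+0x00: 85 b3 ⇒ word 0xb385 (little)
  op=0xb385>>11=0x16 ⇒ cpi (RI)
  rd@[10:7]=0x7 ⇒ $7
  imm@[6:0]=0x5 ⇒ 5
+0x02: b8 54 ⇒ word 0x54b8 (little)
  op=0x54b8>>11=0xa ⇒ mov (RR)
  rd@[10:7]=0x9 ⇒ $9
  rs@[6:3]=0x7 ⇒ $7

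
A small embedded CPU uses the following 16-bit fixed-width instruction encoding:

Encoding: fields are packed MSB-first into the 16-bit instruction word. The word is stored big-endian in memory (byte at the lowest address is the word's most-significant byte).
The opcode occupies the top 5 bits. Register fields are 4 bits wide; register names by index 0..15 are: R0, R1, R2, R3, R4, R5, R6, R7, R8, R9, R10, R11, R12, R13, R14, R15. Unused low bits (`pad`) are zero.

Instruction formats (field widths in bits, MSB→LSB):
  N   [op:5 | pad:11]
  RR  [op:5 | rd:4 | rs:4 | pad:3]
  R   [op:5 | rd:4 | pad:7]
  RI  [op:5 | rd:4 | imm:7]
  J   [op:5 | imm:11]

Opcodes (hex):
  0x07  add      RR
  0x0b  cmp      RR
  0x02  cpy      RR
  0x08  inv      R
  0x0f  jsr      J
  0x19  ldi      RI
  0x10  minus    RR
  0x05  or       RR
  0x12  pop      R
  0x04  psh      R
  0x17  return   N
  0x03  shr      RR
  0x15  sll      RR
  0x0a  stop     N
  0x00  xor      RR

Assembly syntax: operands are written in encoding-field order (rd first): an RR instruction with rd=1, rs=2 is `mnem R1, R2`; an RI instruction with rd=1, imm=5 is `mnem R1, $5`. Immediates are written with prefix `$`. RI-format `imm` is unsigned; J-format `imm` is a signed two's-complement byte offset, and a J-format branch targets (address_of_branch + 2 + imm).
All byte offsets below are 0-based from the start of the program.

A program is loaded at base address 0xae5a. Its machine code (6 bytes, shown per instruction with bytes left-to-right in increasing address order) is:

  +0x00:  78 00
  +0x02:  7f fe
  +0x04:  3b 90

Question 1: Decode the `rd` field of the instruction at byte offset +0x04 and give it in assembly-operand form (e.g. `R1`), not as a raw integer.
R7

+0x04: 3b 90 ⇒ word 0x3b90 (big)
  top 5b → 0x7 → add [RR]
  rd: (w>>7)&0xf=0x7 → R7
  rs: (w>>3)&0xf=0x2 → R2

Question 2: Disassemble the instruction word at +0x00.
jsr $0

off 0x00: read 78 00 as big → 0x7800
  op=0x7800>>11=0xf ⇒ jsr (J)
  imm: (w>>0)&0x7ff=0x0 → $0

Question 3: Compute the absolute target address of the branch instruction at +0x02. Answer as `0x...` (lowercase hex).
[02] 7f fe → 0x7ffe
  opcode bits[15:11]=0xf: jsr/J
  imm: (w>>0)&0x7ff=0x7fe (s11→-2) → $-2
  target = base 0xae5a + off 0x02 + 2 + imm -2 = 0xae5c

0xae5c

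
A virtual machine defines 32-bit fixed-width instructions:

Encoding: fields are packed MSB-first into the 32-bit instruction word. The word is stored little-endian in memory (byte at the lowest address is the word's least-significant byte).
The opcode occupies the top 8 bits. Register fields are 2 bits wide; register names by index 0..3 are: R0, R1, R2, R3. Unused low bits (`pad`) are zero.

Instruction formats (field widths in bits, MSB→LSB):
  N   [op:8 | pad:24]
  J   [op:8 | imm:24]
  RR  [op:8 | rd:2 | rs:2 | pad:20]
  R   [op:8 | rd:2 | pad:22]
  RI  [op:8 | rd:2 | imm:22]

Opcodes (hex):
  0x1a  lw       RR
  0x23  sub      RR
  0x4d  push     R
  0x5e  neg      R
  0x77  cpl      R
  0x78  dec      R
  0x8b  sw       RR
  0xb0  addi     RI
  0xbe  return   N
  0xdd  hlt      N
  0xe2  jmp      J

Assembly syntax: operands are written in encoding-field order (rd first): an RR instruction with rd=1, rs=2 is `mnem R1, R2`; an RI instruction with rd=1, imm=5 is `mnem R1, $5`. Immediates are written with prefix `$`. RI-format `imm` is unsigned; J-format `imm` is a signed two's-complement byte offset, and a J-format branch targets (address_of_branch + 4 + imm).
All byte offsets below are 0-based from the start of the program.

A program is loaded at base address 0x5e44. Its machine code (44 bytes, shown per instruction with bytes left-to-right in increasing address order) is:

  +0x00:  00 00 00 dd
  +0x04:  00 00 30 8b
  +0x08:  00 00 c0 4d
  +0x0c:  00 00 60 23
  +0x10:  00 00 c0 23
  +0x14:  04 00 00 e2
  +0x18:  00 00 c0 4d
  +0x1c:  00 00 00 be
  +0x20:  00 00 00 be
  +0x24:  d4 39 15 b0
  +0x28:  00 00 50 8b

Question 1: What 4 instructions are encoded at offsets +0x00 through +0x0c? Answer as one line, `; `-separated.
@+00  little-endian(00 00 00 dd) = 0xdd000000
  opcode bits[31:24]=0xdd: hlt/N
@+04  little-endian(00 00 30 8b) = 0x8b300000
  opcode bits[31:24]=0x8b: sw/RR
  rd@[23:22]=0x0 ⇒ R0
  rs@[21:20]=0x3 ⇒ R3
@+08  little-endian(00 00 c0 4d) = 0x4dc00000
  opcode bits[31:24]=0x4d: push/R
  rd@[23:22]=0x3 ⇒ R3
@+0c  little-endian(00 00 60 23) = 0x23600000
  opcode bits[31:24]=0x23: sub/RR
  rd@[23:22]=0x1 ⇒ R1
  rs@[21:20]=0x2 ⇒ R2

hlt; sw R0, R3; push R3; sub R1, R2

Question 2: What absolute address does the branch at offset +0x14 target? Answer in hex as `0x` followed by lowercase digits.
0x5e60

@+14  little-endian(04 00 00 e2) = 0xe2000004
  top 8b → 0xe2 → jmp [J]
  [23:0] imm=4 = $4
  target = base 0x5e44 + off 0x14 + 4 + imm 4 = 0x5e60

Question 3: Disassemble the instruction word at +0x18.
@+18  little-endian(00 00 c0 4d) = 0x4dc00000
  top 8b → 0x4d → push [R]
  [23:22] rd=3 = R3

push R3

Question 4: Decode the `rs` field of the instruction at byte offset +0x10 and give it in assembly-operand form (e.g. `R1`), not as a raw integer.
R0

off 0x10: read 00 00 c0 23 as little → 0x23c00000
  top 8b → 0x23 → sub [RR]
  rd@[23:22]=0x3 ⇒ R3
  rs@[21:20]=0x0 ⇒ R0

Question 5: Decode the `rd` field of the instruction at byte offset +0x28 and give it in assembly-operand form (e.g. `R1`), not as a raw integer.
R1

+0x28: 00 00 50 8b ⇒ word 0x8b500000 (little)
  op=0x8b500000>>24=0x8b ⇒ sw (RR)
  [23:22] rd=1 = R1
  [21:20] rs=1 = R1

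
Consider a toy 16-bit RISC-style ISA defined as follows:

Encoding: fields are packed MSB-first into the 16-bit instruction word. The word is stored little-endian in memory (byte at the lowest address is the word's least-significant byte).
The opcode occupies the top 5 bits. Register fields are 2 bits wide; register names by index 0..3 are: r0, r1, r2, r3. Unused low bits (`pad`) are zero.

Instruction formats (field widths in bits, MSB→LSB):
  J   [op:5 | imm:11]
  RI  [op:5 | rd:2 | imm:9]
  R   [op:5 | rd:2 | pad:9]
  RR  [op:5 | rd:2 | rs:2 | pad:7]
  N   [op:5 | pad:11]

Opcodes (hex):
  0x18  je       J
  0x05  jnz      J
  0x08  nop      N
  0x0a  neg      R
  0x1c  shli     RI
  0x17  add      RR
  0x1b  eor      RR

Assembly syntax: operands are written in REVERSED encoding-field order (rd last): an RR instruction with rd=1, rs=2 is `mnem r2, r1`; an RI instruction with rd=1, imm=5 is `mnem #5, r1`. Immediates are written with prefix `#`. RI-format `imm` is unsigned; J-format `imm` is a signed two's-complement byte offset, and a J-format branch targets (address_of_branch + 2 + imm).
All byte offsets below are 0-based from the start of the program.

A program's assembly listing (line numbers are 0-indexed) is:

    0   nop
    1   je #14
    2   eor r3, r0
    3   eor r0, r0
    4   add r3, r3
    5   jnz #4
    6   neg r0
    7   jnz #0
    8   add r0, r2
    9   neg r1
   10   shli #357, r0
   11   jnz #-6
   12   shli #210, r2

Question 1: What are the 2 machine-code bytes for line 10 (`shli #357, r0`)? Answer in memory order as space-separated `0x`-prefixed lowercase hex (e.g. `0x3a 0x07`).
10. shli fields op=0x1c:5|rd=0:2|imm=357:9 → word e165h → 65 e1

0x65 0xe1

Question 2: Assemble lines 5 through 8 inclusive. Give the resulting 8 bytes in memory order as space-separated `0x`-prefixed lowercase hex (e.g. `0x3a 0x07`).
5. jnz fields op=0x5:5|imm=4:11 → word 2804h → 04 28
6. neg fields op=0xa:5|rd=0:2|pad=0:9 → word 5000h → 00 50
7. jnz fields op=0x5:5|imm=0:11 → word 2800h → 00 28
8. add fields op=0x17:5|rd=2:2|rs=0:2|pad=0:7 → word bc00h → 00 bc

0x04 0x28 0x00 0x50 0x00 0x28 0x00 0xbc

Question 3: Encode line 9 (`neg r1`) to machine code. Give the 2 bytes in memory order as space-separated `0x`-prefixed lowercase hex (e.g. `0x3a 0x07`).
9. neg fields op=0xa:5|rd=1:2|pad=0:9 → word 5200h → 00 52

0x00 0x52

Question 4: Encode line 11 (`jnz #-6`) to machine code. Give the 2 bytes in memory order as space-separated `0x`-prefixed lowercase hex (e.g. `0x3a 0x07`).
0xfa 0x2f

11. jnz fields op=0x5:5|imm=-6:11 → word 2ffah → fa 2f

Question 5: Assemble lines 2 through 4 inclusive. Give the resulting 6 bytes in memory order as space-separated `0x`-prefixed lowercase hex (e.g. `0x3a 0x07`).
L2: eor op=0x1b:5|rd=0:2|rs=3:2|pad=0:7 ⇒ 0xd980 ⇒ little 80 d9
L3: eor op=0x1b:5|rd=0:2|rs=0:2|pad=0:7 ⇒ 0xd800 ⇒ little 00 d8
L4: add op=0x17:5|rd=3:2|rs=3:2|pad=0:7 ⇒ 0xbf80 ⇒ little 80 bf

0x80 0xd9 0x00 0xd8 0x80 0xbf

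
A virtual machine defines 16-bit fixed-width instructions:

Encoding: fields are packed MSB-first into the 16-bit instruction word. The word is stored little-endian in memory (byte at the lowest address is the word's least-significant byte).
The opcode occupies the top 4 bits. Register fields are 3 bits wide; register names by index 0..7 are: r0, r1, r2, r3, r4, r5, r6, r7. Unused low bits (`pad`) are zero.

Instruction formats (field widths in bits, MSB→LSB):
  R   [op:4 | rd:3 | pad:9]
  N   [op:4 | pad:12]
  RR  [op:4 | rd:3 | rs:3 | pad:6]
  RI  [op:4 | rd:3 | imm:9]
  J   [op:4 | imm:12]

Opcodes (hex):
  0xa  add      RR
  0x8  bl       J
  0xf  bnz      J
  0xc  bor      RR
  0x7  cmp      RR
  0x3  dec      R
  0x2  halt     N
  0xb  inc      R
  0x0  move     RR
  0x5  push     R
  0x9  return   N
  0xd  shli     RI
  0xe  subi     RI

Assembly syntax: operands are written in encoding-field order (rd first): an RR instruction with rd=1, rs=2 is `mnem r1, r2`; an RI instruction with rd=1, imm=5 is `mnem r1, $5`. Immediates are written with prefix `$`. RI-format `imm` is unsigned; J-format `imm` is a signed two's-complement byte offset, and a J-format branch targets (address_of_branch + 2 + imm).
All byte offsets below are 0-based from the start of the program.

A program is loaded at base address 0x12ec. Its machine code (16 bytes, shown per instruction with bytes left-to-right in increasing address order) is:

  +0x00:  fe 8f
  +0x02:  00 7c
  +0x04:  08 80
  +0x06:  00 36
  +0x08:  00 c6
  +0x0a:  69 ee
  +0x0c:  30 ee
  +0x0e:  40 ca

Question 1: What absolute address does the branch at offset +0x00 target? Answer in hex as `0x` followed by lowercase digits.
0x12ec

+0x00: fe 8f ⇒ word 0x8ffe (little)
  op=0x8ffe>>12=0x8 ⇒ bl (J)
  imm@[11:0]=0xffe (s12→-2) ⇒ $-2
  target = base 0x12ec + off 0x00 + 2 + imm -2 = 0x12ec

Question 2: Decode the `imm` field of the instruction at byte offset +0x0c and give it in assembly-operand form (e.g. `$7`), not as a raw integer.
$48

off 0x0c: read 30 ee as little → 0xee30
  opcode bits[15:12]=0xe: subi/RI
  rd: (w>>9)&0x7=0x7 → r7
  imm: (w>>0)&0x1ff=0x30 → $48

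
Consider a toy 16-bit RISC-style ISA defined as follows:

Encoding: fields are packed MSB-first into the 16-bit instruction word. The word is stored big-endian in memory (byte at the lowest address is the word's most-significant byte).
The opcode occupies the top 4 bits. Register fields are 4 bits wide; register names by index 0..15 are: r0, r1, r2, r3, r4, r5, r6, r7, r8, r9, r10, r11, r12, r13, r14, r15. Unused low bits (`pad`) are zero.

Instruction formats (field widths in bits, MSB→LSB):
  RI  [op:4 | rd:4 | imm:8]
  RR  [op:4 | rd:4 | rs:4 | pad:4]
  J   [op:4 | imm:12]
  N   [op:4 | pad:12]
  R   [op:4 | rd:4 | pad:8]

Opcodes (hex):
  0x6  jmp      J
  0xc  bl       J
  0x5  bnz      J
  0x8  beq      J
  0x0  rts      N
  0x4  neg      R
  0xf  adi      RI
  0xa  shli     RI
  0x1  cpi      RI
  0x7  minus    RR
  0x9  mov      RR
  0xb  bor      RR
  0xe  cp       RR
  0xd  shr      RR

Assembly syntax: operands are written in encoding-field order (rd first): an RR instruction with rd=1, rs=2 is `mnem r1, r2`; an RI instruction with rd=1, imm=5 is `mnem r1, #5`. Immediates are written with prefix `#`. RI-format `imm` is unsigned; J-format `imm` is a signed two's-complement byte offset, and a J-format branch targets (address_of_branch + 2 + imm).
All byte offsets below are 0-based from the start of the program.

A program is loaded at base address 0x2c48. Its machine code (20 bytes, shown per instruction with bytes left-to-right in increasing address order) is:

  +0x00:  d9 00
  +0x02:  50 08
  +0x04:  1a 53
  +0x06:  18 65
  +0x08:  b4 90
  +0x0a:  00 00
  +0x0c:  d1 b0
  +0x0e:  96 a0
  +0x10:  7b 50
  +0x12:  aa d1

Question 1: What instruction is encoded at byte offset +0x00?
off 0x00: read d9 00 as big → 0xd900
  op=0xd900>>12=0xd ⇒ shr (RR)
  [11:8] rd=9 = r9
  [7:4] rs=0 = r0

shr r9, r0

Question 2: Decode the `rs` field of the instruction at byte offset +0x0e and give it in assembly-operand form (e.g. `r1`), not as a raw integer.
r10

[0e] 96 a0 → 0x96a0
  top 4b → 0x9 → mov [RR]
  rd: (w>>8)&0xf=0x6 → r6
  rs: (w>>4)&0xf=0xa → r10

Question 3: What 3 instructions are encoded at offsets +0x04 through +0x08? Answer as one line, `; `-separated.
cpi r10, #83; cpi r8, #101; bor r4, r9

[04] 1a 53 → 0x1a53
  top 4b → 0x1 → cpi [RI]
  rd@[11:8]=0xa ⇒ r10
  imm@[7:0]=0x53 ⇒ #83
[06] 18 65 → 0x1865
  top 4b → 0x1 → cpi [RI]
  rd@[11:8]=0x8 ⇒ r8
  imm@[7:0]=0x65 ⇒ #101
[08] b4 90 → 0xb490
  top 4b → 0xb → bor [RR]
  rd@[11:8]=0x4 ⇒ r4
  rs@[7:4]=0x9 ⇒ r9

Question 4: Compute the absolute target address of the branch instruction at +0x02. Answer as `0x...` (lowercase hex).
@+02  big-endian(50 08) = 0x5008
  top 4b → 0x5 → bnz [J]
  imm: (w>>0)&0xfff=0x8 → #8
  target = base 0x2c48 + off 0x02 + 2 + imm 8 = 0x2c54

0x2c54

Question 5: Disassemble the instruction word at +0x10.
minus r11, r5

off 0x10: read 7b 50 as big → 0x7b50
  top 4b → 0x7 → minus [RR]
  [11:8] rd=11 = r11
  [7:4] rs=5 = r5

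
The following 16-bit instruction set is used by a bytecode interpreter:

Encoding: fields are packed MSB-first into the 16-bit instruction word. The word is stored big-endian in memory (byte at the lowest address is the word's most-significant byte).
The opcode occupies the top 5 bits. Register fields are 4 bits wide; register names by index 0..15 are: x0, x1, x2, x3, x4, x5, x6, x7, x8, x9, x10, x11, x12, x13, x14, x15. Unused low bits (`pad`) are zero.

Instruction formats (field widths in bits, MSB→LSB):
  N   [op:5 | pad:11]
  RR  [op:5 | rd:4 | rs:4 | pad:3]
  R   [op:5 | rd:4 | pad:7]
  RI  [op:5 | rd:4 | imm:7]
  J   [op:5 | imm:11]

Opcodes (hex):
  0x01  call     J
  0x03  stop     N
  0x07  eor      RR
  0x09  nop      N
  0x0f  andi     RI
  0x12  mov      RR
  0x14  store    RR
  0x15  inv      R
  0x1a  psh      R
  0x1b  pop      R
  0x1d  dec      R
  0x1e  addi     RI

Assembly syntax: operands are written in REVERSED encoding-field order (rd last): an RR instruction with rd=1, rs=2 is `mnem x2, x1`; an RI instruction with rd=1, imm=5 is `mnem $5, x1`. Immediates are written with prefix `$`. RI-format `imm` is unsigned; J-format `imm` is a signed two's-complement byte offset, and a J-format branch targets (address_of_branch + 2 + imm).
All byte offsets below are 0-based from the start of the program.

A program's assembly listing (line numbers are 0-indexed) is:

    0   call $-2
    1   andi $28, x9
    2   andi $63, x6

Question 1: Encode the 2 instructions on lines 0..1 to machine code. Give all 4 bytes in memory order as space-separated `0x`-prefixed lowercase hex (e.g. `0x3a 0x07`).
0x0f 0xfe 0x7c 0x9c

0. call fields op=0x1:5|imm=-2:11 → word 0ffeh → 0f fe
1. andi fields op=0xf:5|rd=9:4|imm=28:7 → word 7c9ch → 7c 9c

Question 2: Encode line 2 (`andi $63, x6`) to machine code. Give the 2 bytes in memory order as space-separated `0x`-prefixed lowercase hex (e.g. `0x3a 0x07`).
0x7b 0x3f

L2: andi op=0xf:5|rd=6:4|imm=63:7 ⇒ 0x7b3f ⇒ big 7b 3f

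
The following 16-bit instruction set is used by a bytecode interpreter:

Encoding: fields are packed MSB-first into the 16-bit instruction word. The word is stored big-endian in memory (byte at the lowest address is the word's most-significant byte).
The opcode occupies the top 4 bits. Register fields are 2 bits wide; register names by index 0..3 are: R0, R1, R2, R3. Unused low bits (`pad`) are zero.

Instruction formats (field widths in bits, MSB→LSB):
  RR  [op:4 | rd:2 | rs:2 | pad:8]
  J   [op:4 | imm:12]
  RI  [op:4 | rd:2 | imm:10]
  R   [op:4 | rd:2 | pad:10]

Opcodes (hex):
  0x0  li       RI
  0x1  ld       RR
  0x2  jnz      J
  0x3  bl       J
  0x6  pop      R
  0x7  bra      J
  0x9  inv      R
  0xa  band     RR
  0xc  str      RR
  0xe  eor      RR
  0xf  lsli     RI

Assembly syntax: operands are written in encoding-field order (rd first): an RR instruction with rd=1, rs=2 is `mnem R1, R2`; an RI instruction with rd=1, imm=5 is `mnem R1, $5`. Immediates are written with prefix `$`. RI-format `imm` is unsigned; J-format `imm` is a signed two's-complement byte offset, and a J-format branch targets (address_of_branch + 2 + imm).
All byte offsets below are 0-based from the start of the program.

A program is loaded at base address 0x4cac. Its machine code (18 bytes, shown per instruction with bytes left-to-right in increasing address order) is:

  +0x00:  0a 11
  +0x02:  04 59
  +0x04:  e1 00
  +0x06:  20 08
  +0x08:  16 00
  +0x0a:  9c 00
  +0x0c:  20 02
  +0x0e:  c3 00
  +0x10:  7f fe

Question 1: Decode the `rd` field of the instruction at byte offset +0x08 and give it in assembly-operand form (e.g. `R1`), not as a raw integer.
R1

@+08  big-endian(16 00) = 0x1600
  op=0x1600>>12=0x1 ⇒ ld (RR)
  rd: (w>>10)&0x3=0x1 → R1
  rs: (w>>8)&0x3=0x2 → R2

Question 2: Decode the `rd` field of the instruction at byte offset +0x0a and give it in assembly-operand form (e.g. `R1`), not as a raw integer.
off 0x0a: read 9c 00 as big → 0x9c00
  opcode bits[15:12]=0x9: inv/R
  rd: (w>>10)&0x3=0x3 → R3

R3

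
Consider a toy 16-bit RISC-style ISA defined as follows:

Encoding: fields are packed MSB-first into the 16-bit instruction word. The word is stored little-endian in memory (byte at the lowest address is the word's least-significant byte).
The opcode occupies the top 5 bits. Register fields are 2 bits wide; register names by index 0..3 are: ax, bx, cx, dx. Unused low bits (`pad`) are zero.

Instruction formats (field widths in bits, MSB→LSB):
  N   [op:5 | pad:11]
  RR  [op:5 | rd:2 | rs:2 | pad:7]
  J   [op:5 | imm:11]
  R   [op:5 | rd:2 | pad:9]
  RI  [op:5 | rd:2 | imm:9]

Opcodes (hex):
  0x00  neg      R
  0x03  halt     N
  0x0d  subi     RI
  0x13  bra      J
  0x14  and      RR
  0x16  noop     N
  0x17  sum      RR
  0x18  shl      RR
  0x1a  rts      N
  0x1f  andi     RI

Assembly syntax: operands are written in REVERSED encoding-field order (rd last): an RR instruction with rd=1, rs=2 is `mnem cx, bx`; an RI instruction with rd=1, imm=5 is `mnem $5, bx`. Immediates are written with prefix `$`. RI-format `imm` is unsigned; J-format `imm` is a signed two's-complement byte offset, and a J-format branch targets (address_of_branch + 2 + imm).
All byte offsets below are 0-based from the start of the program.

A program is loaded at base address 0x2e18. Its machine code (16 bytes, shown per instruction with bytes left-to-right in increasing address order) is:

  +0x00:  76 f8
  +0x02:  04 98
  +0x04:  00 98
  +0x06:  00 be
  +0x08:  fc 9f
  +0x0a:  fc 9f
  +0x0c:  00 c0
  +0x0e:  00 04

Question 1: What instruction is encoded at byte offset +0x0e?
neg cx

@+0e  little-endian(00 04) = 0x0400
  top 5b → 0x0 → neg [R]
  rd: (w>>9)&0x3=0x2 → cx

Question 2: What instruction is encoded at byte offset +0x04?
bra $0

[04] 00 98 → 0x9800
  opcode bits[15:11]=0x13: bra/J
  imm: (w>>0)&0x7ff=0x0 → $0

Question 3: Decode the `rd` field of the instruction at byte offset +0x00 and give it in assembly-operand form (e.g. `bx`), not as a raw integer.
ax

@+00  little-endian(76 f8) = 0xf876
  op=0xf876>>11=0x1f ⇒ andi (RI)
  rd: (w>>9)&0x3=0x0 → ax
  imm: (w>>0)&0x1ff=0x76 → $118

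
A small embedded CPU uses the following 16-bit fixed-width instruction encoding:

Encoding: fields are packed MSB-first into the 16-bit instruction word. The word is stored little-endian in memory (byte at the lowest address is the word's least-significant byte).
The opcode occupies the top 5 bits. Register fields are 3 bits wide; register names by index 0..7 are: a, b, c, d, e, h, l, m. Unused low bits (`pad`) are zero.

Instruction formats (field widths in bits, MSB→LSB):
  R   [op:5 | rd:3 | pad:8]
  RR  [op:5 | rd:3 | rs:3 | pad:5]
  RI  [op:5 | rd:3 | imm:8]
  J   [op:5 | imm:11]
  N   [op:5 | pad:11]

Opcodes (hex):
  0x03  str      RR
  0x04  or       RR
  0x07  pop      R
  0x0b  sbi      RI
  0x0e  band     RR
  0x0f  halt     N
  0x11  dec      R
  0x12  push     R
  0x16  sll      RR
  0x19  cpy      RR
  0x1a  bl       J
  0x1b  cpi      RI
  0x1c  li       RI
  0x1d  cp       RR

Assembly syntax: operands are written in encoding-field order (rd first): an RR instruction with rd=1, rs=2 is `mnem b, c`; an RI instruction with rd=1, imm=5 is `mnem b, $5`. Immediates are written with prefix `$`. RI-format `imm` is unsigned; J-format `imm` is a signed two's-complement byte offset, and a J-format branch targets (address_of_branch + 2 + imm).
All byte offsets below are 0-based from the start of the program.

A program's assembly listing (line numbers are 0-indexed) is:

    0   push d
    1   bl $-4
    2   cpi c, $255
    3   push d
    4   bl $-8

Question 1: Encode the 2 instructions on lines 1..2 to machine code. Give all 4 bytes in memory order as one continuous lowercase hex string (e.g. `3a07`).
fcd7ffda

line 1 (bl): pack op=0x1a:5|imm=-4:11 = 0xd7fc; little→ fc d7
line 2 (cpi): pack op=0x1b:5|rd=2:3|imm=255:8 = 0xdaff; little→ ff da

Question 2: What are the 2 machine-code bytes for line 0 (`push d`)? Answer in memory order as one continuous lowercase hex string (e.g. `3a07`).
0. push fields op=0x12:5|rd=3:3|pad=0:8 → word 9300h → 00 93

0093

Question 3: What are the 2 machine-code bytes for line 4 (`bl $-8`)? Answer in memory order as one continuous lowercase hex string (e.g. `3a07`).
f8d7

line 4 (bl): pack op=0x1a:5|imm=-8:11 = 0xd7f8; little→ f8 d7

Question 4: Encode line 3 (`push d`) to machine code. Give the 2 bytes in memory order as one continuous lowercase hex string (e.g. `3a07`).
3. push fields op=0x12:5|rd=3:3|pad=0:8 → word 9300h → 00 93

0093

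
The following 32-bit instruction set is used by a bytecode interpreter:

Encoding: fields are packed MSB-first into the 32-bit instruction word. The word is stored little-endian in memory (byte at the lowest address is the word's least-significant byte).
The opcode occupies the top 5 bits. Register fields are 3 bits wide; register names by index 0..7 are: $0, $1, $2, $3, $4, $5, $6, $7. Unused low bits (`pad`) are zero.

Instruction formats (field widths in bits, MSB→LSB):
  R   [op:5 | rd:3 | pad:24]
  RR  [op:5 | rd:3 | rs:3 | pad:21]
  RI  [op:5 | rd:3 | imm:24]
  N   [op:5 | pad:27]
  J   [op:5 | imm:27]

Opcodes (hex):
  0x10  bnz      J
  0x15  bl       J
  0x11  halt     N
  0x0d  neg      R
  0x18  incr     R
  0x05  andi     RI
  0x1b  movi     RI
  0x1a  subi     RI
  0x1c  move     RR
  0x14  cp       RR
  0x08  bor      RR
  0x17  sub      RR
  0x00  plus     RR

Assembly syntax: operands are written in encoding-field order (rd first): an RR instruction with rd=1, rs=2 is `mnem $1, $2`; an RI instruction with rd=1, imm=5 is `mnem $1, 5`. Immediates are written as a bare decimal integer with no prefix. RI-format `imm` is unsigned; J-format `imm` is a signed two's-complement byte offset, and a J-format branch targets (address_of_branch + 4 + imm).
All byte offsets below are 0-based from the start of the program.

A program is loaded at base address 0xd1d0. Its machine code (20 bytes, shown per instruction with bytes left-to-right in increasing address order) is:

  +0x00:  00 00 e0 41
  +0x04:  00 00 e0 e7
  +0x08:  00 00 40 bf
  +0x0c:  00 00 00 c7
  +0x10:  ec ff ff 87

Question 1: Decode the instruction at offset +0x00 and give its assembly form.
@+00  little-endian(00 00 e0 41) = 0x41e00000
  op=0x41e00000>>27=0x8 ⇒ bor (RR)
  [26:24] rd=1 = $1
  [23:21] rs=7 = $7

bor $1, $7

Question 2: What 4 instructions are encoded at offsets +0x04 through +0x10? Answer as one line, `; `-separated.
@+04  little-endian(00 00 e0 e7) = 0xe7e00000
  top 5b → 0x1c → move [RR]
  rd@[26:24]=0x7 ⇒ $7
  rs@[23:21]=0x7 ⇒ $7
@+08  little-endian(00 00 40 bf) = 0xbf400000
  top 5b → 0x17 → sub [RR]
  rd@[26:24]=0x7 ⇒ $7
  rs@[23:21]=0x2 ⇒ $2
@+0c  little-endian(00 00 00 c7) = 0xc7000000
  top 5b → 0x18 → incr [R]
  rd@[26:24]=0x7 ⇒ $7
@+10  little-endian(ec ff ff 87) = 0x87ffffec
  top 5b → 0x10 → bnz [J]
  imm@[26:0]=0x7ffffec (s27→-20) ⇒ -20

move $7, $7; sub $7, $2; incr $7; bnz -20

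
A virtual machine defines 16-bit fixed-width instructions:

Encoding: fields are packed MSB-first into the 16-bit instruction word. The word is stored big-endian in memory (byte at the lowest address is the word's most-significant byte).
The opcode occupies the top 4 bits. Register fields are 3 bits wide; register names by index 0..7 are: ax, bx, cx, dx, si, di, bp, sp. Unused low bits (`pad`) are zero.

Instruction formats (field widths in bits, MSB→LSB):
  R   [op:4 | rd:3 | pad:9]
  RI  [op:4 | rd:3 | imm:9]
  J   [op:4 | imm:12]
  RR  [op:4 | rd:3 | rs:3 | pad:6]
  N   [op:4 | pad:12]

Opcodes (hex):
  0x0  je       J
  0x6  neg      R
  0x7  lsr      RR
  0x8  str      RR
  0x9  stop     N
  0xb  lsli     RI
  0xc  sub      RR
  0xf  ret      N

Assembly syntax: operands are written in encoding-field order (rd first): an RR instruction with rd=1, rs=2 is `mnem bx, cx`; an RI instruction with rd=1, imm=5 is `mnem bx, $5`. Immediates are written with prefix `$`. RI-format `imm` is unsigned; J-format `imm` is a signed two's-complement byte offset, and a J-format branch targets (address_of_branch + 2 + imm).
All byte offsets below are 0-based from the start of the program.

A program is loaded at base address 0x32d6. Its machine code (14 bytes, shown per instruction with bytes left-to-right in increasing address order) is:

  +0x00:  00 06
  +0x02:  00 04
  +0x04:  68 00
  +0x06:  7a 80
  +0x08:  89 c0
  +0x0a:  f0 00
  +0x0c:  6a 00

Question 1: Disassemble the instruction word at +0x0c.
neg di

[0c] 6a 00 → 0x6a00
  opcode bits[15:12]=0x6: neg/R
  rd@[11:9]=0x5 ⇒ di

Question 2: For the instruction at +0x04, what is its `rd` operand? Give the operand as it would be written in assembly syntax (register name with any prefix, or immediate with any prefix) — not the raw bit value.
si

off 0x04: read 68 00 as big → 0x6800
  opcode bits[15:12]=0x6: neg/R
  [11:9] rd=4 = si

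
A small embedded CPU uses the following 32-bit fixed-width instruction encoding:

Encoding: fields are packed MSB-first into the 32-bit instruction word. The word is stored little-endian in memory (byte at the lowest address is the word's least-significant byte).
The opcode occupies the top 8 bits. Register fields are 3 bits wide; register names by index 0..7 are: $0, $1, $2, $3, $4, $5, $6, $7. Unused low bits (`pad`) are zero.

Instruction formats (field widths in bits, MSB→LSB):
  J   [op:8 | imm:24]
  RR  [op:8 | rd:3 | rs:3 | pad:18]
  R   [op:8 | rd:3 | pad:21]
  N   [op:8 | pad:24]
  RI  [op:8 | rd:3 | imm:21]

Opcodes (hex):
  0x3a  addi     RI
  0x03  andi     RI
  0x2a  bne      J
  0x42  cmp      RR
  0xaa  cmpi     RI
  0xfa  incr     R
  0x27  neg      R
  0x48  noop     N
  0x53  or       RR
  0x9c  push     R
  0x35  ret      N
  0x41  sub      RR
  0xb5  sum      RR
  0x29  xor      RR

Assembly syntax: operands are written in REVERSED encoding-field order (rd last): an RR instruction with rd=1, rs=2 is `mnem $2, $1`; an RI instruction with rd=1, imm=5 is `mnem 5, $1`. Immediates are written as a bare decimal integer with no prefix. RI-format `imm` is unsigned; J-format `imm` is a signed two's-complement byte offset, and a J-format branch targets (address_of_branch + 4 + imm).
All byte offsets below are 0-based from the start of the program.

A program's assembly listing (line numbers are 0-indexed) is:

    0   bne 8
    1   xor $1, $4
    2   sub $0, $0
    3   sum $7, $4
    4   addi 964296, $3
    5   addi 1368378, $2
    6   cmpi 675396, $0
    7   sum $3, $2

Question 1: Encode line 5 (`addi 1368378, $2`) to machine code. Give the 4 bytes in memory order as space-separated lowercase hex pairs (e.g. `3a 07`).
3a e1 54 3a

L5: addi op=0x3a:8|rd=2:3|imm=1368378:21 ⇒ 0x3a54e13a ⇒ little 3a e1 54 3a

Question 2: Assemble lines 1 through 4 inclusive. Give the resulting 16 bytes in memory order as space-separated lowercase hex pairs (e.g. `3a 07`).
L1: xor op=0x29:8|rd=4:3|rs=1:3|pad=0:18 ⇒ 0x29840000 ⇒ little 00 00 84 29
L2: sub op=0x41:8|rd=0:3|rs=0:3|pad=0:18 ⇒ 0x41000000 ⇒ little 00 00 00 41
L3: sum op=0xb5:8|rd=4:3|rs=7:3|pad=0:18 ⇒ 0xb59c0000 ⇒ little 00 00 9c b5
L4: addi op=0x3a:8|rd=3:3|imm=964296:21 ⇒ 0x3a6eb6c8 ⇒ little c8 b6 6e 3a

00 00 84 29 00 00 00 41 00 00 9c b5 c8 b6 6e 3a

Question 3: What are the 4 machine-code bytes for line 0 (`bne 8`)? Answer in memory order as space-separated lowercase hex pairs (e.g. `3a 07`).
line 0 (bne): pack op=0x2a:8|imm=8:24 = 0x2a000008; little→ 08 00 00 2a

08 00 00 2a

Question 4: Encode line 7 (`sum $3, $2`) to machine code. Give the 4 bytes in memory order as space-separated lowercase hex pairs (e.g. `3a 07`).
line 7 (sum): pack op=0xb5:8|rd=2:3|rs=3:3|pad=0:18 = 0xb54c0000; little→ 00 00 4c b5

00 00 4c b5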